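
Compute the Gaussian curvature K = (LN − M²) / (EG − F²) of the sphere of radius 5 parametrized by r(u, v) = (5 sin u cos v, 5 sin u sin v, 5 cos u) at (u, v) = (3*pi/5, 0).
K = 1/25

Coefficients of the first fundamental form: E = 25, F = 0, G = 25*sin(u)^2.
Coefficients of the second fundamental form: L = -5*sin(u)/Abs(sin(u)), M = 0, N = -5*sin(u)^3/Abs(sin(u)).
Assemble K = (LN − M²)/(EG − F²) = 1/25. At (u, v) = (3*pi/5, 0): K = 1/25.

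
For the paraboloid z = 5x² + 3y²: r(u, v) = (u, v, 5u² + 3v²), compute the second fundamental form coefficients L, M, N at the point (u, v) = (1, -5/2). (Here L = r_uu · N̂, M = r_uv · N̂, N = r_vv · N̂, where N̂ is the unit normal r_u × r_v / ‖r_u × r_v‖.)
L = 5*sqrt(326)/163;  M = 0;  N = 3*sqrt(326)/163

Compute the unit normal N̂(u, v) = (-10*u/sqrt(100*u^2 + 36*v^2 + 1), -6*v/sqrt(100*u^2 + 36*v^2 + 1), 1/sqrt(100*u^2 + 36*v^2 + 1)), and the second partials r_uu, r_uv, r_vv. Take dot products:
  L(u, v) = r_uu · N̂ = 10/sqrt(100*u^2 + 36*v^2 + 1),
  M(u, v) = r_uv · N̂ = 0,
  N(u, v) = r_vv · N̂ = 6/sqrt(100*u^2 + 36*v^2 + 1).
Evaluating at (u, v) = (1, -5/2):
  L = 5*sqrt(326)/163, M = 0, N = 3*sqrt(326)/163.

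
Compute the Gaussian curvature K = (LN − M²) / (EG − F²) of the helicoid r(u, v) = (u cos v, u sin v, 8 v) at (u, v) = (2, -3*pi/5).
K = -4/289

Coefficients of the first fundamental form: E = 1, F = 0, G = u^2 + 64.
Coefficients of the second fundamental form: L = 0, M = -8/sqrt(u^2 + 64), N = 0.
Assemble K = (LN − M²)/(EG − F²) = -64/(u^2 + 64)^2. At (u, v) = (2, -3*pi/5): K = -4/289.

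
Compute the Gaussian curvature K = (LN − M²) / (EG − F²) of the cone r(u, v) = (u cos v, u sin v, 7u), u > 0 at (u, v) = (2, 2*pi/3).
K = 0

Coefficients of the first fundamental form: E = 50, F = 0, G = u^2.
Coefficients of the second fundamental form: L = 0, M = 0, N = 7*sqrt(2)*u^2/(10*Abs(u)).
Assemble K = (LN − M²)/(EG − F²) = 0. At (u, v) = (2, 2*pi/3): K = 0.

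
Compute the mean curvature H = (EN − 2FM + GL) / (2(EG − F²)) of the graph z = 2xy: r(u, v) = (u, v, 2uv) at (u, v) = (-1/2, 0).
H = 0

With E = 4*v^2 + 1, F = 4*u*v, G = 4*u^2 + 1, L = 0, M = 2/sqrt(4*u^2 + 4*v^2 + 1), N = 0, assemble
  H = (EN − 2FM + GL) / (2(EG − F²)) = -8*u*v/(4*u^2 + 4*v^2 + 1)^(3/2).
At (u, v) = (-1/2, 0): H = 0.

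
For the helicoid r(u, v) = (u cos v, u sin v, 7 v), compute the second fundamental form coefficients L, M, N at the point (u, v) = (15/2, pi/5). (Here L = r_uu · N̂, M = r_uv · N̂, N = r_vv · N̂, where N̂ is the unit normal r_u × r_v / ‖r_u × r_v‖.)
L = 0;  M = -14*sqrt(421)/421;  N = 0

Compute the unit normal N̂(u, v) = (7*sin(v)/sqrt(u^2 + 49), -7*cos(v)/sqrt(u^2 + 49), u/sqrt(u^2 + 49)), and the second partials r_uu, r_uv, r_vv. Take dot products:
  L(u, v) = r_uu · N̂ = 0,
  M(u, v) = r_uv · N̂ = -7/sqrt(u^2 + 49),
  N(u, v) = r_vv · N̂ = 0.
Evaluating at (u, v) = (15/2, pi/5):
  L = 0, M = -14*sqrt(421)/421, N = 0.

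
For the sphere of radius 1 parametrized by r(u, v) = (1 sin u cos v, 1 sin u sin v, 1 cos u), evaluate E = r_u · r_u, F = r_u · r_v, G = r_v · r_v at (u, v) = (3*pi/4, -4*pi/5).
E = 1;  F = 0;  G = 1/2

Partials: r_u = (cos(u)*cos(v), sin(v)*cos(u), -sin(u)), r_v = (-sin(u)*sin(v), sin(u)*cos(v), 0). As functions of (u, v):
  E = r_u · r_u = 1,
  F = r_u · r_v = 0,
  G = r_v · r_v = sin(u)^2.
Evaluating at (u, v) = (3*pi/4, -4*pi/5): E = 1, F = 0, G = 1/2.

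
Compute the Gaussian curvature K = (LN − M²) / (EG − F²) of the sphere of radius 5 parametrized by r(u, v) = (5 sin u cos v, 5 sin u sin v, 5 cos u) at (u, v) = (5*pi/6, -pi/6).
K = 1/25

Coefficients of the first fundamental form: E = 25, F = 0, G = 25*sin(u)^2.
Coefficients of the second fundamental form: L = -5*sin(u)/Abs(sin(u)), M = 0, N = -5*sin(u)^3/Abs(sin(u)).
Assemble K = (LN − M²)/(EG − F²) = 1/25. At (u, v) = (5*pi/6, -pi/6): K = 1/25.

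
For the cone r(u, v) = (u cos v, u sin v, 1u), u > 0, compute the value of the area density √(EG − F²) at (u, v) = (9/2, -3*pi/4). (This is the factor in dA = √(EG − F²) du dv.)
√(EG − F²)|_{(9/2, -3*pi/4)} = 9*sqrt(2)/2

E = 2, F = 0, G = u^2, so EG − F² = 2*u^2. Taking the positive square root: √(EG − F²) = sqrt(2)*Abs(u). At (u, v) = (9/2, -3*pi/4): 9*sqrt(2)/2.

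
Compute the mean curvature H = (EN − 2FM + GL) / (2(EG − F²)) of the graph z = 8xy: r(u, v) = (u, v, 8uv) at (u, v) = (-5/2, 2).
H = 2560*sqrt(73)/143883

With E = 64*v^2 + 1, F = 64*u*v, G = 64*u^2 + 1, L = 0, M = 8/sqrt(64*u^2 + 64*v^2 + 1), N = 0, assemble
  H = (EN − 2FM + GL) / (2(EG − F²)) = -512*u*v/(64*u^2 + 64*v^2 + 1)^(3/2).
At (u, v) = (-5/2, 2): H = 2560*sqrt(73)/143883.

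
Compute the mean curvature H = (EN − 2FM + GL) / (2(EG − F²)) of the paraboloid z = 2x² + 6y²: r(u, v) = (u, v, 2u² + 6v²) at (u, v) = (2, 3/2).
H = 1040*sqrt(389)/151321

With E = 16*u^2 + 1, F = 48*u*v, G = 144*v^2 + 1, L = 4/sqrt(16*u^2 + 144*v^2 + 1), M = 0, N = 12/sqrt(16*u^2 + 144*v^2 + 1), assemble
  H = (EN − 2FM + GL) / (2(EG − F²)) = 8*(12*u^2 + 36*v^2 + 1)/(16*u^2 + 144*v^2 + 1)^(3/2).
At (u, v) = (2, 3/2): H = 1040*sqrt(389)/151321.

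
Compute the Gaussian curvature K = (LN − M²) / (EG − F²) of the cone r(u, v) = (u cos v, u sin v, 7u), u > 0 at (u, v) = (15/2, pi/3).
K = 0

Coefficients of the first fundamental form: E = 50, F = 0, G = u^2.
Coefficients of the second fundamental form: L = 0, M = 0, N = 7*sqrt(2)*u^2/(10*Abs(u)).
Assemble K = (LN − M²)/(EG − F²) = 0. At (u, v) = (15/2, pi/3): K = 0.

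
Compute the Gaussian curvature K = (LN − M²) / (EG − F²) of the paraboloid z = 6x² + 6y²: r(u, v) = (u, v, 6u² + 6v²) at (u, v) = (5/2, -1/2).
K = 144/877969

Coefficients of the first fundamental form: E = 144*u^2 + 1, F = 144*u*v, G = 144*v^2 + 1.
Coefficients of the second fundamental form: L = 12/sqrt(144*u^2 + 144*v^2 + 1), M = 0, N = 12/sqrt(144*u^2 + 144*v^2 + 1).
Assemble K = (LN − M²)/(EG − F²) = 144/(20736*u^4 + 41472*u^2*v^2 + 288*u^2 + 20736*v^4 + 288*v^2 + 1). At (u, v) = (5/2, -1/2): K = 144/877969.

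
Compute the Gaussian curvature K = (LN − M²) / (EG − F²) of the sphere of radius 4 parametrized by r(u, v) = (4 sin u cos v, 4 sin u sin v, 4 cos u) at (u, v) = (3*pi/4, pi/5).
K = 1/16

Coefficients of the first fundamental form: E = 16, F = 0, G = 16*sin(u)^2.
Coefficients of the second fundamental form: L = -4*sin(u)/Abs(sin(u)), M = 0, N = -4*sin(u)^3/Abs(sin(u)).
Assemble K = (LN − M²)/(EG − F²) = 1/16. At (u, v) = (3*pi/4, pi/5): K = 1/16.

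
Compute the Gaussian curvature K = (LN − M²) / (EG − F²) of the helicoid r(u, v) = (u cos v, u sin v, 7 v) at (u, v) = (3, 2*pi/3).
K = -49/3364

Coefficients of the first fundamental form: E = 1, F = 0, G = u^2 + 49.
Coefficients of the second fundamental form: L = 0, M = -7/sqrt(u^2 + 49), N = 0.
Assemble K = (LN − M²)/(EG − F²) = -49/(u^2 + 49)^2. At (u, v) = (3, 2*pi/3): K = -49/3364.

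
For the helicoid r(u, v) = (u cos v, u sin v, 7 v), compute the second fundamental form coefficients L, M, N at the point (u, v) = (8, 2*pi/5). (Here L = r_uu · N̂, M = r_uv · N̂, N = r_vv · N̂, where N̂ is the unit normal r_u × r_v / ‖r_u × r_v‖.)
L = 0;  M = -7*sqrt(113)/113;  N = 0

Compute the unit normal N̂(u, v) = (7*sin(v)/sqrt(u^2 + 49), -7*cos(v)/sqrt(u^2 + 49), u/sqrt(u^2 + 49)), and the second partials r_uu, r_uv, r_vv. Take dot products:
  L(u, v) = r_uu · N̂ = 0,
  M(u, v) = r_uv · N̂ = -7/sqrt(u^2 + 49),
  N(u, v) = r_vv · N̂ = 0.
Evaluating at (u, v) = (8, 2*pi/5):
  L = 0, M = -7*sqrt(113)/113, N = 0.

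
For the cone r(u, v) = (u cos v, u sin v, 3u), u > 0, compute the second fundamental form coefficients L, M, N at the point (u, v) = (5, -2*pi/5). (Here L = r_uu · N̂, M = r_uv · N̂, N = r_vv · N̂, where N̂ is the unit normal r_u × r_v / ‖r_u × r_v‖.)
L = 0;  M = 0;  N = 3*sqrt(10)/2

Compute the unit normal N̂(u, v) = (-3*sqrt(10)*u*cos(v)/(10*Abs(u)), -3*sqrt(10)*u*sin(v)/(10*Abs(u)), sqrt(10)*u/(10*Abs(u))), and the second partials r_uu, r_uv, r_vv. Take dot products:
  L(u, v) = r_uu · N̂ = 0,
  M(u, v) = r_uv · N̂ = 0,
  N(u, v) = r_vv · N̂ = 3*sqrt(10)*u^2/(10*Abs(u)).
Evaluating at (u, v) = (5, -2*pi/5):
  L = 0, M = 0, N = 3*sqrt(10)/2.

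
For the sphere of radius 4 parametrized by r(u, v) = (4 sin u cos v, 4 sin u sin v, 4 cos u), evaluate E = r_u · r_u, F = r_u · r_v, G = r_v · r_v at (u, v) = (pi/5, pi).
E = 16;  F = 0;  G = 10 - 2*sqrt(5)

Partials: r_u = (4*cos(u)*cos(v), 4*sin(v)*cos(u), -4*sin(u)), r_v = (-4*sin(u)*sin(v), 4*sin(u)*cos(v), 0). As functions of (u, v):
  E = r_u · r_u = 16,
  F = r_u · r_v = 0,
  G = r_v · r_v = 16*sin(u)^2.
Evaluating at (u, v) = (pi/5, pi): E = 16, F = 0, G = 10 - 2*sqrt(5).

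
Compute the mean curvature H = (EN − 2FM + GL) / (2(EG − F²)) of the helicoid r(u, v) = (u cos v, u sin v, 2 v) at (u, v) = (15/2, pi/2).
H = 0

With E = 1, F = 0, G = u^2 + 4, L = 0, M = -2/sqrt(u^2 + 4), N = 0, assemble
  H = (EN − 2FM + GL) / (2(EG − F²)) = 0.
At (u, v) = (15/2, pi/2): H = 0.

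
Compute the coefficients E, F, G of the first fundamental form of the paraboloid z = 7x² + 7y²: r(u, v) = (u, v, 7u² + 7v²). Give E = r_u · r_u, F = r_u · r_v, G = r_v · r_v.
E = 196*u^2 + 1;  F = 196*u*v;  G = 196*v^2 + 1

Compute partials: r_u = (1, 0, 14*u), r_v = (0, 1, 14*v). Then
  E = r_u · r_u = 196*u^2 + 1,
  F = r_u · r_v = 196*u*v,
  G = r_v · r_v = 196*v^2 + 1.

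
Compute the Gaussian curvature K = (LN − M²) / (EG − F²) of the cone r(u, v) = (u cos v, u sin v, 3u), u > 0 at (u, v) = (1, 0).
K = 0

Coefficients of the first fundamental form: E = 10, F = 0, G = u^2.
Coefficients of the second fundamental form: L = 0, M = 0, N = 3*sqrt(10)*u^2/(10*Abs(u)).
Assemble K = (LN − M²)/(EG − F²) = 0. At (u, v) = (1, 0): K = 0.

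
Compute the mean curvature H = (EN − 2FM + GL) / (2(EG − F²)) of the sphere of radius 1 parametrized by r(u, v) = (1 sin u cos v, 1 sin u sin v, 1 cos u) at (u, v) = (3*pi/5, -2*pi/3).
H = -1

With E = 1, F = 0, G = sin(u)^2, L = -sin(u)/Abs(sin(u)), M = 0, N = -sin(u)^3/Abs(sin(u)), assemble
  H = (EN − 2FM + GL) / (2(EG − F²)) = -sin(u)/Abs(sin(u)).
At (u, v) = (3*pi/5, -2*pi/3): H = -1.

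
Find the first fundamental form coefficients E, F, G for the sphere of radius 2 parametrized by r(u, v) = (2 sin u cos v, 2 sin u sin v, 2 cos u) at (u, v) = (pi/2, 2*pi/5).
E = 4;  F = 0;  G = 4

Partials: r_u = (2*cos(u)*cos(v), 2*sin(v)*cos(u), -2*sin(u)), r_v = (-2*sin(u)*sin(v), 2*sin(u)*cos(v), 0). As functions of (u, v):
  E = r_u · r_u = 4,
  F = r_u · r_v = 0,
  G = r_v · r_v = 4*sin(u)^2.
Evaluating at (u, v) = (pi/2, 2*pi/5): E = 4, F = 0, G = 4.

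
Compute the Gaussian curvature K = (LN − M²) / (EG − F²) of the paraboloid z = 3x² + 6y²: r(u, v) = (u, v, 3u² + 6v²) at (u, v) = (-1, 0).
K = 72/1369

Coefficients of the first fundamental form: E = 36*u^2 + 1, F = 72*u*v, G = 144*v^2 + 1.
Coefficients of the second fundamental form: L = 6/sqrt(36*u^2 + 144*v^2 + 1), M = 0, N = 12/sqrt(36*u^2 + 144*v^2 + 1).
Assemble K = (LN − M²)/(EG − F²) = 72/(1296*u^4 + 10368*u^2*v^2 + 72*u^2 + 20736*v^4 + 288*v^2 + 1). At (u, v) = (-1, 0): K = 72/1369.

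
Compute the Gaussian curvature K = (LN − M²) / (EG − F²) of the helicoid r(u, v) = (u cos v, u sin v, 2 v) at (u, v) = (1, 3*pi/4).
K = -4/25

Coefficients of the first fundamental form: E = 1, F = 0, G = u^2 + 4.
Coefficients of the second fundamental form: L = 0, M = -2/sqrt(u^2 + 4), N = 0.
Assemble K = (LN − M²)/(EG − F²) = -4/(u^2 + 4)^2. At (u, v) = (1, 3*pi/4): K = -4/25.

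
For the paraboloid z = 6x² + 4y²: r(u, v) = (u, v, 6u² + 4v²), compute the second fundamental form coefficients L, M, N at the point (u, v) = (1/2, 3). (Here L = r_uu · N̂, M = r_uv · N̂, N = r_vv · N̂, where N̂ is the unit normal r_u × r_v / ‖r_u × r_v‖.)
L = 12*sqrt(613)/613;  M = 0;  N = 8*sqrt(613)/613

Compute the unit normal N̂(u, v) = (-12*u/sqrt(144*u^2 + 64*v^2 + 1), -8*v/sqrt(144*u^2 + 64*v^2 + 1), 1/sqrt(144*u^2 + 64*v^2 + 1)), and the second partials r_uu, r_uv, r_vv. Take dot products:
  L(u, v) = r_uu · N̂ = 12/sqrt(144*u^2 + 64*v^2 + 1),
  M(u, v) = r_uv · N̂ = 0,
  N(u, v) = r_vv · N̂ = 8/sqrt(144*u^2 + 64*v^2 + 1).
Evaluating at (u, v) = (1/2, 3):
  L = 12*sqrt(613)/613, M = 0, N = 8*sqrt(613)/613.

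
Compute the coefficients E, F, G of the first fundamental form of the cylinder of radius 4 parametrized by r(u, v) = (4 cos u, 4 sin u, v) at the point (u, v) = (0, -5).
E = 16;  F = 0;  G = 1

Partials: r_u = (-4*sin(u), 4*cos(u), 0), r_v = (0, 0, 1). As functions of (u, v):
  E = r_u · r_u = 16,
  F = r_u · r_v = 0,
  G = r_v · r_v = 1.
Evaluating at (u, v) = (0, -5): E = 16, F = 0, G = 1.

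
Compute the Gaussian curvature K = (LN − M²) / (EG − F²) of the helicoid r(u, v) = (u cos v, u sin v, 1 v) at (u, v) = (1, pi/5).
K = -1/4

Coefficients of the first fundamental form: E = 1, F = 0, G = u^2 + 1.
Coefficients of the second fundamental form: L = 0, M = -1/sqrt(u^2 + 1), N = 0.
Assemble K = (LN − M²)/(EG − F²) = -1/(u^2 + 1)^2. At (u, v) = (1, pi/5): K = -1/4.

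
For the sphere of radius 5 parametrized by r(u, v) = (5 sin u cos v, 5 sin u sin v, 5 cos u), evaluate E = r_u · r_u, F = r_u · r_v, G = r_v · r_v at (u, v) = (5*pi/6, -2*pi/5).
E = 25;  F = 0;  G = 25/4

Partials: r_u = (5*cos(u)*cos(v), 5*sin(v)*cos(u), -5*sin(u)), r_v = (-5*sin(u)*sin(v), 5*sin(u)*cos(v), 0). As functions of (u, v):
  E = r_u · r_u = 25,
  F = r_u · r_v = 0,
  G = r_v · r_v = 25*sin(u)^2.
Evaluating at (u, v) = (5*pi/6, -2*pi/5): E = 25, F = 0, G = 25/4.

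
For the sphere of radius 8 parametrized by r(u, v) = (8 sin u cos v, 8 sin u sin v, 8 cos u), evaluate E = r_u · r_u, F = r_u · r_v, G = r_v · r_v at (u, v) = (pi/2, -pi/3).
E = 64;  F = 0;  G = 64

Partials: r_u = (8*cos(u)*cos(v), 8*sin(v)*cos(u), -8*sin(u)), r_v = (-8*sin(u)*sin(v), 8*sin(u)*cos(v), 0). As functions of (u, v):
  E = r_u · r_u = 64,
  F = r_u · r_v = 0,
  G = r_v · r_v = 64*sin(u)^2.
Evaluating at (u, v) = (pi/2, -pi/3): E = 64, F = 0, G = 64.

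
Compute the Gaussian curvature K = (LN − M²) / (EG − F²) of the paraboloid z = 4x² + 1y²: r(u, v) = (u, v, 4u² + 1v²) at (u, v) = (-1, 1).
K = 16/4761

Coefficients of the first fundamental form: E = 64*u^2 + 1, F = 16*u*v, G = 4*v^2 + 1.
Coefficients of the second fundamental form: L = 8/sqrt(64*u^2 + 4*v^2 + 1), M = 0, N = 2/sqrt(64*u^2 + 4*v^2 + 1).
Assemble K = (LN − M²)/(EG − F²) = 16/(4096*u^4 + 512*u^2*v^2 + 128*u^2 + 16*v^4 + 8*v^2 + 1). At (u, v) = (-1, 1): K = 16/4761.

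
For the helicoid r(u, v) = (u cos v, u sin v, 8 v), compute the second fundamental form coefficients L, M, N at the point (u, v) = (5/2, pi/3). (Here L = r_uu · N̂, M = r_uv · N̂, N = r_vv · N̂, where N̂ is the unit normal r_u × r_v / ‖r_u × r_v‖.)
L = 0;  M = -16*sqrt(281)/281;  N = 0

Compute the unit normal N̂(u, v) = (8*sin(v)/sqrt(u^2 + 64), -8*cos(v)/sqrt(u^2 + 64), u/sqrt(u^2 + 64)), and the second partials r_uu, r_uv, r_vv. Take dot products:
  L(u, v) = r_uu · N̂ = 0,
  M(u, v) = r_uv · N̂ = -8/sqrt(u^2 + 64),
  N(u, v) = r_vv · N̂ = 0.
Evaluating at (u, v) = (5/2, pi/3):
  L = 0, M = -16*sqrt(281)/281, N = 0.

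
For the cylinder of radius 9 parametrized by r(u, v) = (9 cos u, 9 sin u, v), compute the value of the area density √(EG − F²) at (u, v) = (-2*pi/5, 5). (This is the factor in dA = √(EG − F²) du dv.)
√(EG − F²)|_{(-2*pi/5, 5)} = 9

E = 81, F = 0, G = 1, so EG − F² = 81. Taking the positive square root: √(EG − F²) = 9. At (u, v) = (-2*pi/5, 5): 9.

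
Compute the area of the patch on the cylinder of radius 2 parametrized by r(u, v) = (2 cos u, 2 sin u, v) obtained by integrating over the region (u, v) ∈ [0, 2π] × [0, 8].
Area = 32*pi

Area = ∫∫ √(EG − F²) du dv with √(EG − F²) = 2. Integrating over [0, 2π] × [0, 8] gives 32*pi.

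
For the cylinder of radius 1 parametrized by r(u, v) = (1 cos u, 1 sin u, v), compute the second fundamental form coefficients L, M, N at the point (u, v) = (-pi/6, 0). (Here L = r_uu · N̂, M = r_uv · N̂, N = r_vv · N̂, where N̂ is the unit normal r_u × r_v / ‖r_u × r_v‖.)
L = -1;  M = 0;  N = 0

Compute the unit normal N̂(u, v) = (cos(u), sin(u), 0), and the second partials r_uu, r_uv, r_vv. Take dot products:
  L(u, v) = r_uu · N̂ = -1,
  M(u, v) = r_uv · N̂ = 0,
  N(u, v) = r_vv · N̂ = 0.
Evaluating at (u, v) = (-pi/6, 0):
  L = -1, M = 0, N = 0.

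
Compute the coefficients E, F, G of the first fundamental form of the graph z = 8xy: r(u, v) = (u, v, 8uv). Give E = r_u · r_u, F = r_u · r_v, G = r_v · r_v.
E = 64*v^2 + 1;  F = 64*u*v;  G = 64*u^2 + 1

Compute partials: r_u = (1, 0, 8*v), r_v = (0, 1, 8*u). Then
  E = r_u · r_u = 64*v^2 + 1,
  F = r_u · r_v = 64*u*v,
  G = r_v · r_v = 64*u^2 + 1.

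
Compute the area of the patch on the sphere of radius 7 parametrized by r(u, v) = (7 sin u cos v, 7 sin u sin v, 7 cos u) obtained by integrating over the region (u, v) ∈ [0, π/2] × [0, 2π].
Area = 98*pi

Area = ∫∫ √(EG − F²) du dv with √(EG − F²) = 49*Abs(sin(u)). Integrating over [0, π/2] × [0, 2π] gives 98*pi.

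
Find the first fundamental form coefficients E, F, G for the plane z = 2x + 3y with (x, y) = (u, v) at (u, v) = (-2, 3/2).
E = 5;  F = 6;  G = 10

Partials: r_u = (1, 0, 2), r_v = (0, 1, 3). As functions of (u, v):
  E = r_u · r_u = 5,
  F = r_u · r_v = 6,
  G = r_v · r_v = 10.
Evaluating at (u, v) = (-2, 3/2): E = 5, F = 6, G = 10.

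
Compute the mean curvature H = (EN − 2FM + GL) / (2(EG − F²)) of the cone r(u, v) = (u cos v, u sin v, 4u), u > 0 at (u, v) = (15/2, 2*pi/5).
H = 4*sqrt(17)/255

With E = 17, F = 0, G = u^2, L = 0, M = 0, N = 4*sqrt(17)*u^2/(17*Abs(u)), assemble
  H = (EN − 2FM + GL) / (2(EG − F²)) = 2*sqrt(17)/(17*Abs(u)).
At (u, v) = (15/2, 2*pi/5): H = 4*sqrt(17)/255.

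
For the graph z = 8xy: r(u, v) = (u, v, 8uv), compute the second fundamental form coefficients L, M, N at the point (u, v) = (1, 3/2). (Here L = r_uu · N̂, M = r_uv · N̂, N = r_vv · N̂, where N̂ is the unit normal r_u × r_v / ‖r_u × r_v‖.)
L = 0;  M = 8*sqrt(209)/209;  N = 0

Compute the unit normal N̂(u, v) = (-8*v/sqrt(64*u^2 + 64*v^2 + 1), -8*u/sqrt(64*u^2 + 64*v^2 + 1), 1/sqrt(64*u^2 + 64*v^2 + 1)), and the second partials r_uu, r_uv, r_vv. Take dot products:
  L(u, v) = r_uu · N̂ = 0,
  M(u, v) = r_uv · N̂ = 8/sqrt(64*u^2 + 64*v^2 + 1),
  N(u, v) = r_vv · N̂ = 0.
Evaluating at (u, v) = (1, 3/2):
  L = 0, M = 8*sqrt(209)/209, N = 0.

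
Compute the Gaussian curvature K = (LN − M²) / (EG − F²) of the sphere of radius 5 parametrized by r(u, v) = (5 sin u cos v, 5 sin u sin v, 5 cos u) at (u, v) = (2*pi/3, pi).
K = 1/25

Coefficients of the first fundamental form: E = 25, F = 0, G = 25*sin(u)^2.
Coefficients of the second fundamental form: L = -5*sin(u)/Abs(sin(u)), M = 0, N = -5*sin(u)^3/Abs(sin(u)).
Assemble K = (LN − M²)/(EG − F²) = 1/25. At (u, v) = (2*pi/3, pi): K = 1/25.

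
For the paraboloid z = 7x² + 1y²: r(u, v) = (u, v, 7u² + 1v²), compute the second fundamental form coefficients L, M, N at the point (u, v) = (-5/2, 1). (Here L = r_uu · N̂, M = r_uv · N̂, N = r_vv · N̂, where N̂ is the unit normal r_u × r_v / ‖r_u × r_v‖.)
L = 7*sqrt(1230)/615;  M = 0;  N = sqrt(1230)/615

Compute the unit normal N̂(u, v) = (-14*u/sqrt(196*u^2 + 4*v^2 + 1), -2*v/sqrt(196*u^2 + 4*v^2 + 1), 1/sqrt(196*u^2 + 4*v^2 + 1)), and the second partials r_uu, r_uv, r_vv. Take dot products:
  L(u, v) = r_uu · N̂ = 14/sqrt(196*u^2 + 4*v^2 + 1),
  M(u, v) = r_uv · N̂ = 0,
  N(u, v) = r_vv · N̂ = 2/sqrt(196*u^2 + 4*v^2 + 1).
Evaluating at (u, v) = (-5/2, 1):
  L = 7*sqrt(1230)/615, M = 0, N = sqrt(1230)/615.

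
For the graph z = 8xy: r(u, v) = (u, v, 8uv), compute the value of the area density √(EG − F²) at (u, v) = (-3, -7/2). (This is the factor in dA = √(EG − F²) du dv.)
√(EG − F²)|_{(-3, -7/2)} = sqrt(1361)

E = 64*v^2 + 1, F = 64*u*v, G = 64*u^2 + 1, so EG − F² = 64*u^2 + 64*v^2 + 1. Taking the positive square root: √(EG − F²) = sqrt(64*u^2 + 64*v^2 + 1). At (u, v) = (-3, -7/2): sqrt(1361).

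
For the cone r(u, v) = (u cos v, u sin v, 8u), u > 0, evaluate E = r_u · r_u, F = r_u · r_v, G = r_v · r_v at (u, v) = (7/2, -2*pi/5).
E = 65;  F = 0;  G = 49/4

Partials: r_u = (cos(v), sin(v), 8), r_v = (-u*sin(v), u*cos(v), 0). As functions of (u, v):
  E = r_u · r_u = 65,
  F = r_u · r_v = 0,
  G = r_v · r_v = u^2.
Evaluating at (u, v) = (7/2, -2*pi/5): E = 65, F = 0, G = 49/4.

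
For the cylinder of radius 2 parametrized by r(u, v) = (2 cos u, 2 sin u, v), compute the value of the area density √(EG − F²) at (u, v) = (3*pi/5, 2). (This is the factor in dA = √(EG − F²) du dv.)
√(EG − F²)|_{(3*pi/5, 2)} = 2

E = 4, F = 0, G = 1, so EG − F² = 4. Taking the positive square root: √(EG − F²) = 2. At (u, v) = (3*pi/5, 2): 2.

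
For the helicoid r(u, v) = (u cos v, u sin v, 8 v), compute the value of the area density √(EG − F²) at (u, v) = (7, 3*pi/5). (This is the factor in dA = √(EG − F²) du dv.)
√(EG − F²)|_{(7, 3*pi/5)} = sqrt(113)

E = 1, F = 0, G = u^2 + 64, so EG − F² = u^2 + 64. Taking the positive square root: √(EG − F²) = sqrt(u^2 + 64). At (u, v) = (7, 3*pi/5): sqrt(113).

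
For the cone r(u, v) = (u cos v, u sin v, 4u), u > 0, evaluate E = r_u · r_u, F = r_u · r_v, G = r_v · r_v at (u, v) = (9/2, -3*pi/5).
E = 17;  F = 0;  G = 81/4

Partials: r_u = (cos(v), sin(v), 4), r_v = (-u*sin(v), u*cos(v), 0). As functions of (u, v):
  E = r_u · r_u = 17,
  F = r_u · r_v = 0,
  G = r_v · r_v = u^2.
Evaluating at (u, v) = (9/2, -3*pi/5): E = 17, F = 0, G = 81/4.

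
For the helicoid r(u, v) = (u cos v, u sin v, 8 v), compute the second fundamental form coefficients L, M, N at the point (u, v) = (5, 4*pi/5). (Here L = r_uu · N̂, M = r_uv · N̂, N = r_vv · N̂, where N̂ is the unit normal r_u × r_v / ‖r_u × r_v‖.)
L = 0;  M = -8*sqrt(89)/89;  N = 0

Compute the unit normal N̂(u, v) = (8*sin(v)/sqrt(u^2 + 64), -8*cos(v)/sqrt(u^2 + 64), u/sqrt(u^2 + 64)), and the second partials r_uu, r_uv, r_vv. Take dot products:
  L(u, v) = r_uu · N̂ = 0,
  M(u, v) = r_uv · N̂ = -8/sqrt(u^2 + 64),
  N(u, v) = r_vv · N̂ = 0.
Evaluating at (u, v) = (5, 4*pi/5):
  L = 0, M = -8*sqrt(89)/89, N = 0.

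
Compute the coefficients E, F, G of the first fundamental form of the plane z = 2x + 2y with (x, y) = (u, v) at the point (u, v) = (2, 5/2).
E = 5;  F = 4;  G = 5

Partials: r_u = (1, 0, 2), r_v = (0, 1, 2). As functions of (u, v):
  E = r_u · r_u = 5,
  F = r_u · r_v = 4,
  G = r_v · r_v = 5.
Evaluating at (u, v) = (2, 5/2): E = 5, F = 4, G = 5.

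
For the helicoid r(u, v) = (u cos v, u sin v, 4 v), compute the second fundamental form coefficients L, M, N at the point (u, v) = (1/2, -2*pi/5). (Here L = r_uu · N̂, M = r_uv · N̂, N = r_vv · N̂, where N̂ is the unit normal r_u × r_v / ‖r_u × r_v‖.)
L = 0;  M = -8*sqrt(65)/65;  N = 0

Compute the unit normal N̂(u, v) = (4*sin(v)/sqrt(u^2 + 16), -4*cos(v)/sqrt(u^2 + 16), u/sqrt(u^2 + 16)), and the second partials r_uu, r_uv, r_vv. Take dot products:
  L(u, v) = r_uu · N̂ = 0,
  M(u, v) = r_uv · N̂ = -4/sqrt(u^2 + 16),
  N(u, v) = r_vv · N̂ = 0.
Evaluating at (u, v) = (1/2, -2*pi/5):
  L = 0, M = -8*sqrt(65)/65, N = 0.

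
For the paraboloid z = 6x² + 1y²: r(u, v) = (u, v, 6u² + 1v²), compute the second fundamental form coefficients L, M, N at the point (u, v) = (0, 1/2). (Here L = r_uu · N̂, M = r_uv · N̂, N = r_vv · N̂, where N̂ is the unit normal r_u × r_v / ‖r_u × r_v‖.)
L = 6*sqrt(2);  M = 0;  N = sqrt(2)

Compute the unit normal N̂(u, v) = (-12*u/sqrt(144*u^2 + 4*v^2 + 1), -2*v/sqrt(144*u^2 + 4*v^2 + 1), 1/sqrt(144*u^2 + 4*v^2 + 1)), and the second partials r_uu, r_uv, r_vv. Take dot products:
  L(u, v) = r_uu · N̂ = 12/sqrt(144*u^2 + 4*v^2 + 1),
  M(u, v) = r_uv · N̂ = 0,
  N(u, v) = r_vv · N̂ = 2/sqrt(144*u^2 + 4*v^2 + 1).
Evaluating at (u, v) = (0, 1/2):
  L = 6*sqrt(2), M = 0, N = sqrt(2).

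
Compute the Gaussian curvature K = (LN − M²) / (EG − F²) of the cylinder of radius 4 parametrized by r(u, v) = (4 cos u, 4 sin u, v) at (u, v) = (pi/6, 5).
K = 0

Coefficients of the first fundamental form: E = 16, F = 0, G = 1.
Coefficients of the second fundamental form: L = -4, M = 0, N = 0.
Assemble K = (LN − M²)/(EG − F²) = 0. At (u, v) = (pi/6, 5): K = 0.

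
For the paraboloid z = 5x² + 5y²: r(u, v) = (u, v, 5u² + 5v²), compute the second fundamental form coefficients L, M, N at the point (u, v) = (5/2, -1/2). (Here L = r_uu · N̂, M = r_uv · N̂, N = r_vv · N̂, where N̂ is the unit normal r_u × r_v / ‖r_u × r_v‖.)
L = 10*sqrt(651)/651;  M = 0;  N = 10*sqrt(651)/651

Compute the unit normal N̂(u, v) = (-10*u/sqrt(100*u^2 + 100*v^2 + 1), -10*v/sqrt(100*u^2 + 100*v^2 + 1), 1/sqrt(100*u^2 + 100*v^2 + 1)), and the second partials r_uu, r_uv, r_vv. Take dot products:
  L(u, v) = r_uu · N̂ = 10/sqrt(100*u^2 + 100*v^2 + 1),
  M(u, v) = r_uv · N̂ = 0,
  N(u, v) = r_vv · N̂ = 10/sqrt(100*u^2 + 100*v^2 + 1).
Evaluating at (u, v) = (5/2, -1/2):
  L = 10*sqrt(651)/651, M = 0, N = 10*sqrt(651)/651.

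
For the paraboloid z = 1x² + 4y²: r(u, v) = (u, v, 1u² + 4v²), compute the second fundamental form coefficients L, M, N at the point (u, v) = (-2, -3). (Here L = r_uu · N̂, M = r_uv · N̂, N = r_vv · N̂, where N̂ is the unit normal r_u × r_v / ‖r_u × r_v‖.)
L = 2*sqrt(593)/593;  M = 0;  N = 8*sqrt(593)/593

Compute the unit normal N̂(u, v) = (-2*u/sqrt(4*u^2 + 64*v^2 + 1), -8*v/sqrt(4*u^2 + 64*v^2 + 1), 1/sqrt(4*u^2 + 64*v^2 + 1)), and the second partials r_uu, r_uv, r_vv. Take dot products:
  L(u, v) = r_uu · N̂ = 2/sqrt(4*u^2 + 64*v^2 + 1),
  M(u, v) = r_uv · N̂ = 0,
  N(u, v) = r_vv · N̂ = 8/sqrt(4*u^2 + 64*v^2 + 1).
Evaluating at (u, v) = (-2, -3):
  L = 2*sqrt(593)/593, M = 0, N = 8*sqrt(593)/593.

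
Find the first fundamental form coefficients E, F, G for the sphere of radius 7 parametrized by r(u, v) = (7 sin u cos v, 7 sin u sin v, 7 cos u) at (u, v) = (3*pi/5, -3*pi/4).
E = 49;  F = 0;  G = 49*sqrt(5)/8 + 245/8

Partials: r_u = (7*cos(u)*cos(v), 7*sin(v)*cos(u), -7*sin(u)), r_v = (-7*sin(u)*sin(v), 7*sin(u)*cos(v), 0). As functions of (u, v):
  E = r_u · r_u = 49,
  F = r_u · r_v = 0,
  G = r_v · r_v = 49*sin(u)^2.
Evaluating at (u, v) = (3*pi/5, -3*pi/4): E = 49, F = 0, G = 49*sqrt(5)/8 + 245/8.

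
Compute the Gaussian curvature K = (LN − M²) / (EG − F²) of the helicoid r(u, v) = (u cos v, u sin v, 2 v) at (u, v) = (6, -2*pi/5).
K = -1/400

Coefficients of the first fundamental form: E = 1, F = 0, G = u^2 + 4.
Coefficients of the second fundamental form: L = 0, M = -2/sqrt(u^2 + 4), N = 0.
Assemble K = (LN − M²)/(EG − F²) = -4/(u^2 + 4)^2. At (u, v) = (6, -2*pi/5): K = -1/400.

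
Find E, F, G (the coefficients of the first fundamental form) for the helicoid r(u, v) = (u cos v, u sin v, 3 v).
E = 1;  F = 0;  G = u^2 + 9

Compute partials: r_u = (cos(v), sin(v), 0), r_v = (-u*sin(v), u*cos(v), 3). Then
  E = r_u · r_u = 1,
  F = r_u · r_v = 0,
  G = r_v · r_v = u^2 + 9.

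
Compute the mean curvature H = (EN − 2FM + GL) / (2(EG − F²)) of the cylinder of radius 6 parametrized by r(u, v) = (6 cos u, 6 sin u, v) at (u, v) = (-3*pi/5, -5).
H = -1/12

With E = 36, F = 0, G = 1, L = -6, M = 0, N = 0, assemble
  H = (EN − 2FM + GL) / (2(EG − F²)) = -1/12.
At (u, v) = (-3*pi/5, -5): H = -1/12.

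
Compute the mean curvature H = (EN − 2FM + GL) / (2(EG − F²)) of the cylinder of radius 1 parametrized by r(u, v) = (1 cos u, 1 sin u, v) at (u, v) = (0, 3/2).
H = -1/2

With E = 1, F = 0, G = 1, L = -1, M = 0, N = 0, assemble
  H = (EN − 2FM + GL) / (2(EG − F²)) = -1/2.
At (u, v) = (0, 3/2): H = -1/2.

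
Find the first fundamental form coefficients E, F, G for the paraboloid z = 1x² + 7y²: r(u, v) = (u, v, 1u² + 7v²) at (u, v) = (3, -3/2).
E = 37;  F = -126;  G = 442

Partials: r_u = (1, 0, 2*u), r_v = (0, 1, 14*v). As functions of (u, v):
  E = r_u · r_u = 4*u^2 + 1,
  F = r_u · r_v = 28*u*v,
  G = r_v · r_v = 196*v^2 + 1.
Evaluating at (u, v) = (3, -3/2): E = 37, F = -126, G = 442.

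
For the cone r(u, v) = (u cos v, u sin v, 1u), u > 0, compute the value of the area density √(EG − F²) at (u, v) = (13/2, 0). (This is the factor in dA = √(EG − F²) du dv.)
√(EG − F²)|_{(13/2, 0)} = 13*sqrt(2)/2

E = 2, F = 0, G = u^2, so EG − F² = 2*u^2. Taking the positive square root: √(EG − F²) = sqrt(2)*Abs(u). At (u, v) = (13/2, 0): 13*sqrt(2)/2.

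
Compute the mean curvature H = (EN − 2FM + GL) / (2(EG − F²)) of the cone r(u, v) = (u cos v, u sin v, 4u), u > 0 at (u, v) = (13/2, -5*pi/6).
H = 4*sqrt(17)/221

With E = 17, F = 0, G = u^2, L = 0, M = 0, N = 4*sqrt(17)*u^2/(17*Abs(u)), assemble
  H = (EN − 2FM + GL) / (2(EG − F²)) = 2*sqrt(17)/(17*Abs(u)).
At (u, v) = (13/2, -5*pi/6): H = 4*sqrt(17)/221.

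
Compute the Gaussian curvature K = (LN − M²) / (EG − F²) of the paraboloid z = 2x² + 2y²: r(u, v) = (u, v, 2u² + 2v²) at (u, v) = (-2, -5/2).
K = 16/27225

Coefficients of the first fundamental form: E = 16*u^2 + 1, F = 16*u*v, G = 16*v^2 + 1.
Coefficients of the second fundamental form: L = 4/sqrt(16*u^2 + 16*v^2 + 1), M = 0, N = 4/sqrt(16*u^2 + 16*v^2 + 1).
Assemble K = (LN − M²)/(EG − F²) = 16/(256*u^4 + 512*u^2*v^2 + 32*u^2 + 256*v^4 + 32*v^2 + 1). At (u, v) = (-2, -5/2): K = 16/27225.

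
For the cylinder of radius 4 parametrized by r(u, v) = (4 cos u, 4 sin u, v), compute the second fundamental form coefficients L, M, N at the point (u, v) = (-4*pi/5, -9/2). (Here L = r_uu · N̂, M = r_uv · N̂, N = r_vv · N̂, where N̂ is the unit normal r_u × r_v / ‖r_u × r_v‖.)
L = -4;  M = 0;  N = 0

Compute the unit normal N̂(u, v) = (cos(u), sin(u), 0), and the second partials r_uu, r_uv, r_vv. Take dot products:
  L(u, v) = r_uu · N̂ = -4,
  M(u, v) = r_uv · N̂ = 0,
  N(u, v) = r_vv · N̂ = 0.
Evaluating at (u, v) = (-4*pi/5, -9/2):
  L = -4, M = 0, N = 0.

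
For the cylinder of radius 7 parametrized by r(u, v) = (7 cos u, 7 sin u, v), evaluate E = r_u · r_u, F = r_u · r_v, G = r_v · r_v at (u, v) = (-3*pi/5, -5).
E = 49;  F = 0;  G = 1

Partials: r_u = (-7*sin(u), 7*cos(u), 0), r_v = (0, 0, 1). As functions of (u, v):
  E = r_u · r_u = 49,
  F = r_u · r_v = 0,
  G = r_v · r_v = 1.
Evaluating at (u, v) = (-3*pi/5, -5): E = 49, F = 0, G = 1.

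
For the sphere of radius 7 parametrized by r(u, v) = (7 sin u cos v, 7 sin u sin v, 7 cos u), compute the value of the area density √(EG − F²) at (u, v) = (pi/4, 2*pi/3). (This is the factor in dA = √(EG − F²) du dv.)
√(EG − F²)|_{(pi/4, 2*pi/3)} = 49*sqrt(2)/2

E = 49, F = 0, G = 49*sin(u)^2, so EG − F² = 2401*sin(u)^2. Taking the positive square root: √(EG − F²) = 49*Abs(sin(u)). At (u, v) = (pi/4, 2*pi/3): 49*sqrt(2)/2.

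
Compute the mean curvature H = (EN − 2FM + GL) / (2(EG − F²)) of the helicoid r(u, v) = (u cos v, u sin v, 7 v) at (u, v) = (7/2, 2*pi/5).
H = 0

With E = 1, F = 0, G = u^2 + 49, L = 0, M = -7/sqrt(u^2 + 49), N = 0, assemble
  H = (EN − 2FM + GL) / (2(EG − F²)) = 0.
At (u, v) = (7/2, 2*pi/5): H = 0.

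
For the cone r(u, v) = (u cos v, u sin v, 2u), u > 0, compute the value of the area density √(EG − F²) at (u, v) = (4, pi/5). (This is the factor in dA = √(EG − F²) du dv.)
√(EG − F²)|_{(4, pi/5)} = 4*sqrt(5)

E = 5, F = 0, G = u^2, so EG − F² = 5*u^2. Taking the positive square root: √(EG − F²) = sqrt(5)*Abs(u). At (u, v) = (4, pi/5): 4*sqrt(5).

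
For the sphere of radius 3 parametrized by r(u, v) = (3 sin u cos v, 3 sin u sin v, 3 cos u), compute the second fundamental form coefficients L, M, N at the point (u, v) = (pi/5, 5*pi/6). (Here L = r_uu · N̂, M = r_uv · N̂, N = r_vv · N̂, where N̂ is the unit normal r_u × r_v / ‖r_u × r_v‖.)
L = -3;  M = 0;  N = -15/8 + 3*sqrt(5)/8

Compute the unit normal N̂(u, v) = (sin(u)^2*cos(v)/Abs(sin(u)), sin(u)^2*sin(v)/Abs(sin(u)), sin(2*u)/(2*Abs(sin(u)))), and the second partials r_uu, r_uv, r_vv. Take dot products:
  L(u, v) = r_uu · N̂ = -3*sin(u)/Abs(sin(u)),
  M(u, v) = r_uv · N̂ = 0,
  N(u, v) = r_vv · N̂ = -3*sin(u)^3/Abs(sin(u)).
Evaluating at (u, v) = (pi/5, 5*pi/6):
  L = -3, M = 0, N = -15/8 + 3*sqrt(5)/8.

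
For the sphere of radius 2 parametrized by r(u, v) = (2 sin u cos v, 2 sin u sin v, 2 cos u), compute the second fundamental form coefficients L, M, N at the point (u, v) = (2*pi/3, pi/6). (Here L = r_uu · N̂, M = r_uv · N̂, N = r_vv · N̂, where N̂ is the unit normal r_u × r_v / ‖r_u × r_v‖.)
L = -2;  M = 0;  N = -3/2

Compute the unit normal N̂(u, v) = (sin(u)^2*cos(v)/Abs(sin(u)), sin(u)^2*sin(v)/Abs(sin(u)), sin(2*u)/(2*Abs(sin(u)))), and the second partials r_uu, r_uv, r_vv. Take dot products:
  L(u, v) = r_uu · N̂ = -2*sin(u)/Abs(sin(u)),
  M(u, v) = r_uv · N̂ = 0,
  N(u, v) = r_vv · N̂ = -2*sin(u)^3/Abs(sin(u)).
Evaluating at (u, v) = (2*pi/3, pi/6):
  L = -2, M = 0, N = -3/2.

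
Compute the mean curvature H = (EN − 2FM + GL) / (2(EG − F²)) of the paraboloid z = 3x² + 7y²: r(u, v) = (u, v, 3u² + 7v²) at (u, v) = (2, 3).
H = 6310*sqrt(1909)/3644281

With E = 36*u^2 + 1, F = 84*u*v, G = 196*v^2 + 1, L = 6/sqrt(36*u^2 + 196*v^2 + 1), M = 0, N = 14/sqrt(36*u^2 + 196*v^2 + 1), assemble
  H = (EN − 2FM + GL) / (2(EG − F²)) = 2*(126*u^2 + 294*v^2 + 5)/(36*u^2 + 196*v^2 + 1)^(3/2).
At (u, v) = (2, 3): H = 6310*sqrt(1909)/3644281.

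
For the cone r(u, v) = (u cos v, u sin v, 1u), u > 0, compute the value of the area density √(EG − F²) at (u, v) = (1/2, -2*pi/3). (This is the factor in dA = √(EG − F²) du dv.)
√(EG − F²)|_{(1/2, -2*pi/3)} = sqrt(2)/2

E = 2, F = 0, G = u^2, so EG − F² = 2*u^2. Taking the positive square root: √(EG − F²) = sqrt(2)*Abs(u). At (u, v) = (1/2, -2*pi/3): sqrt(2)/2.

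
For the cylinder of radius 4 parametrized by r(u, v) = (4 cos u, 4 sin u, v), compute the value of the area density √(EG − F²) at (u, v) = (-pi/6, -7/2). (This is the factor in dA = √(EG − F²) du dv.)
√(EG − F²)|_{(-pi/6, -7/2)} = 4

E = 16, F = 0, G = 1, so EG − F² = 16. Taking the positive square root: √(EG − F²) = 4. At (u, v) = (-pi/6, -7/2): 4.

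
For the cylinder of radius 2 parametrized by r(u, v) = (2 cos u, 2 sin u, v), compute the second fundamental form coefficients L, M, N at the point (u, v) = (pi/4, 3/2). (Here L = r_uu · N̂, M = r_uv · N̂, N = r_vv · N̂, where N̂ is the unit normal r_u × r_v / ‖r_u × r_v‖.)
L = -2;  M = 0;  N = 0

Compute the unit normal N̂(u, v) = (cos(u), sin(u), 0), and the second partials r_uu, r_uv, r_vv. Take dot products:
  L(u, v) = r_uu · N̂ = -2,
  M(u, v) = r_uv · N̂ = 0,
  N(u, v) = r_vv · N̂ = 0.
Evaluating at (u, v) = (pi/4, 3/2):
  L = -2, M = 0, N = 0.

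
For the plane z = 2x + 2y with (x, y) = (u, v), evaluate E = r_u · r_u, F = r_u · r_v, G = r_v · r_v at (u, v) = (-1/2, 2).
E = 5;  F = 4;  G = 5

Partials: r_u = (1, 0, 2), r_v = (0, 1, 2). As functions of (u, v):
  E = r_u · r_u = 5,
  F = r_u · r_v = 4,
  G = r_v · r_v = 5.
Evaluating at (u, v) = (-1/2, 2): E = 5, F = 4, G = 5.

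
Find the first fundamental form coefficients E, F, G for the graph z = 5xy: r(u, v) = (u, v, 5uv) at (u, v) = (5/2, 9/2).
E = 2029/4;  F = 1125/4;  G = 629/4

Partials: r_u = (1, 0, 5*v), r_v = (0, 1, 5*u). As functions of (u, v):
  E = r_u · r_u = 25*v^2 + 1,
  F = r_u · r_v = 25*u*v,
  G = r_v · r_v = 25*u^2 + 1.
Evaluating at (u, v) = (5/2, 9/2): E = 2029/4, F = 1125/4, G = 629/4.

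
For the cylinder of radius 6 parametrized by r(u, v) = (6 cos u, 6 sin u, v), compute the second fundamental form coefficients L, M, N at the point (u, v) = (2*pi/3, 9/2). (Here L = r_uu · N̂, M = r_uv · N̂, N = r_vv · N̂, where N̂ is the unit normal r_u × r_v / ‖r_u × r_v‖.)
L = -6;  M = 0;  N = 0

Compute the unit normal N̂(u, v) = (cos(u), sin(u), 0), and the second partials r_uu, r_uv, r_vv. Take dot products:
  L(u, v) = r_uu · N̂ = -6,
  M(u, v) = r_uv · N̂ = 0,
  N(u, v) = r_vv · N̂ = 0.
Evaluating at (u, v) = (2*pi/3, 9/2):
  L = -6, M = 0, N = 0.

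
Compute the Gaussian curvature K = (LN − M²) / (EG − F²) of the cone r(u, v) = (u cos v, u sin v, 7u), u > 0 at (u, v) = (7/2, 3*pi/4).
K = 0

Coefficients of the first fundamental form: E = 50, F = 0, G = u^2.
Coefficients of the second fundamental form: L = 0, M = 0, N = 7*sqrt(2)*u^2/(10*Abs(u)).
Assemble K = (LN − M²)/(EG − F²) = 0. At (u, v) = (7/2, 3*pi/4): K = 0.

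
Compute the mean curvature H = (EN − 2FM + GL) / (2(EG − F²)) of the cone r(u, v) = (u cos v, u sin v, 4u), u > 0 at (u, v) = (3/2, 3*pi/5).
H = 4*sqrt(17)/51

With E = 17, F = 0, G = u^2, L = 0, M = 0, N = 4*sqrt(17)*u^2/(17*Abs(u)), assemble
  H = (EN − 2FM + GL) / (2(EG − F²)) = 2*sqrt(17)/(17*Abs(u)).
At (u, v) = (3/2, 3*pi/5): H = 4*sqrt(17)/51.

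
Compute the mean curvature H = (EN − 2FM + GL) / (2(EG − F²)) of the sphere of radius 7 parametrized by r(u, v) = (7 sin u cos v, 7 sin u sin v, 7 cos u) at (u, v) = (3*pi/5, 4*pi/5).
H = -1/7

With E = 49, F = 0, G = 49*sin(u)^2, L = -7*sin(u)/Abs(sin(u)), M = 0, N = -7*sin(u)^3/Abs(sin(u)), assemble
  H = (EN − 2FM + GL) / (2(EG − F²)) = -sin(u)/(7*Abs(sin(u))).
At (u, v) = (3*pi/5, 4*pi/5): H = -1/7.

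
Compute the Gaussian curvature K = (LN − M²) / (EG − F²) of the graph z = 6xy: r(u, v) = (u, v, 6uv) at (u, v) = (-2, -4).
K = -36/519841

Coefficients of the first fundamental form: E = 36*v^2 + 1, F = 36*u*v, G = 36*u^2 + 1.
Coefficients of the second fundamental form: L = 0, M = 6/sqrt(36*u^2 + 36*v^2 + 1), N = 0.
Assemble K = (LN − M²)/(EG − F²) = -36/(1296*u^4 + 2592*u^2*v^2 + 72*u^2 + 1296*v^4 + 72*v^2 + 1). At (u, v) = (-2, -4): K = -36/519841.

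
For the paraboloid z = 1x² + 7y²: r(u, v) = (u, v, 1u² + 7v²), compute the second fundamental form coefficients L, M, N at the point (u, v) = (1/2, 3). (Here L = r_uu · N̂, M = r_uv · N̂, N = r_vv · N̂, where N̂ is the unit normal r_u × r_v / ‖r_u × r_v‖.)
L = sqrt(1766)/883;  M = 0;  N = 7*sqrt(1766)/883

Compute the unit normal N̂(u, v) = (-2*u/sqrt(4*u^2 + 196*v^2 + 1), -14*v/sqrt(4*u^2 + 196*v^2 + 1), 1/sqrt(4*u^2 + 196*v^2 + 1)), and the second partials r_uu, r_uv, r_vv. Take dot products:
  L(u, v) = r_uu · N̂ = 2/sqrt(4*u^2 + 196*v^2 + 1),
  M(u, v) = r_uv · N̂ = 0,
  N(u, v) = r_vv · N̂ = 14/sqrt(4*u^2 + 196*v^2 + 1).
Evaluating at (u, v) = (1/2, 3):
  L = sqrt(1766)/883, M = 0, N = 7*sqrt(1766)/883.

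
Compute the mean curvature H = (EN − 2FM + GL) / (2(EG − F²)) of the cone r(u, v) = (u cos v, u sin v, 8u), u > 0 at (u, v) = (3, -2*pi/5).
H = 4*sqrt(65)/195

With E = 65, F = 0, G = u^2, L = 0, M = 0, N = 8*sqrt(65)*u^2/(65*Abs(u)), assemble
  H = (EN − 2FM + GL) / (2(EG − F²)) = 4*sqrt(65)/(65*Abs(u)).
At (u, v) = (3, -2*pi/5): H = 4*sqrt(65)/195.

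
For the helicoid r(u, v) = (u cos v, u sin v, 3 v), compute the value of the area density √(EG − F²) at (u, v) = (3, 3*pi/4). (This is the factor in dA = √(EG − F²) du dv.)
√(EG − F²)|_{(3, 3*pi/4)} = 3*sqrt(2)

E = 1, F = 0, G = u^2 + 9, so EG − F² = u^2 + 9. Taking the positive square root: √(EG − F²) = sqrt(u^2 + 9). At (u, v) = (3, 3*pi/4): 3*sqrt(2).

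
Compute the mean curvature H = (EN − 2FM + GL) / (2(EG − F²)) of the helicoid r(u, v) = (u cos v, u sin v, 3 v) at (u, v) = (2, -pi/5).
H = 0

With E = 1, F = 0, G = u^2 + 9, L = 0, M = -3/sqrt(u^2 + 9), N = 0, assemble
  H = (EN − 2FM + GL) / (2(EG − F²)) = 0.
At (u, v) = (2, -pi/5): H = 0.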